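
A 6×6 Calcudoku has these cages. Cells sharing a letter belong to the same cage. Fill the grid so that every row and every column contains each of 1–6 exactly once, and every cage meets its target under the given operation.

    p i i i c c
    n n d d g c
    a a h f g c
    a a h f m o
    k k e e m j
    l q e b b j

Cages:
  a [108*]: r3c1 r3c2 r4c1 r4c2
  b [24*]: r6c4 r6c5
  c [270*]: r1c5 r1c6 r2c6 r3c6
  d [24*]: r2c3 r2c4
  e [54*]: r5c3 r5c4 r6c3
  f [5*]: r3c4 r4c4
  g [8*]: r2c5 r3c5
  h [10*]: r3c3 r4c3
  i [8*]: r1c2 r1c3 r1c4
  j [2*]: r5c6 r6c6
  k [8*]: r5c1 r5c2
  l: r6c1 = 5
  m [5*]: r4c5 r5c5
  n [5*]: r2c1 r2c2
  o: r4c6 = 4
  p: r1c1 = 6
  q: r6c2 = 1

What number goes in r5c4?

Cage p is a single given cell, leaving r1c1 = 6.
Cage c needs product 270, which forces r1c5 = 3.
Row 1 now contains 6, which forces r1c6 = 5.
Cage o is a single given cell, leaving r4c6 = 4.
Cage e needs product 54, so r5c3 = 6.
Cage e needs product 54, so r5c4 = 3.
Cage l is a single given cell, so r6c1 = 5.
Q is a freebie, which forces r6c2 = 1.
The 3 cells of cage e must have product 54, leaving r6c3 = 3.
Row 6 now contains 1; hence r6c6 = 2.
5 is placed in column 1, so r2c1 = 1.
Column 2 now contains 1, leaving r2c2 = 5.
Column 3 now contains 6, so r2c3 = 4.
Cage d needs two cells with product 24; hence r2c4 = 6.
4 is placed in row 2, so r2c5 = 2.
6 is placed in row 2, which forces r2c6 = 3.
Column 5 already has 2, leaving r3c5 = 4.
Column 6 already has 3, which forces r3c6 = 6.
2 is placed in column 6, which forces r5c6 = 1.
Column 4 now contains 6, which forces r6c4 = 4.
4 is placed in column 5, leaving r6c5 = 6.
The 3 cells of cage i must have product 8, so r1c2 = 4.
The 4 cells of cage a must have product 108, leaving r3c1 = 2.
Row 3 now contains 6; hence r3c2 = 3.
2 is placed in row 3, leaving r3c3 = 5.
Row 3 now contains 5, which forces r3c4 = 1.
Cage a needs product 108; hence r4c1 = 3.
Cage a needs product 108; hence r4c2 = 6.
Column 3 already has 5, so r4c3 = 2.
Column 4 already has 1, so r4c4 = 5.
Cage m's pair has product 5, leaving r4c5 = 1.
Column 1 now contains 2; hence r5c1 = 4.
Column 2 already has 4; hence r5c2 = 2.
Row 5 now contains 1, which forces r5c5 = 5.
2 is placed in column 3; hence r1c3 = 1.
Column 4 already has 1, which forces r1c4 = 2.
Completed grid: 6 4 1 2 3 5 / 1 5 4 6 2 3 / 2 3 5 1 4 6 / 3 6 2 5 1 4 / 4 2 6 3 5 1 / 5 1 3 4 6 2.

3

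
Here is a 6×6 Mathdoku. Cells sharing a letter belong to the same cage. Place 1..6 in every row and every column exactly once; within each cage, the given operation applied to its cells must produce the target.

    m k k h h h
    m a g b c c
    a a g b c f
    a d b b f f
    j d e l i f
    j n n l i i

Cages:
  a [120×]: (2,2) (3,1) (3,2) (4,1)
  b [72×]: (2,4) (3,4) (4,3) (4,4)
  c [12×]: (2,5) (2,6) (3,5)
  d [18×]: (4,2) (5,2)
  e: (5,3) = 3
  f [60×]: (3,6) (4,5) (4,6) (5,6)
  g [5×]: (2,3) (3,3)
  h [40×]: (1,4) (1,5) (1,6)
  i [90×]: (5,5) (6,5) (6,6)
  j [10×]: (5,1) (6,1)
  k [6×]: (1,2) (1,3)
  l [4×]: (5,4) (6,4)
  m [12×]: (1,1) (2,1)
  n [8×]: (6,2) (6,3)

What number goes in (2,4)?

3

Cage e is given, which forces (5,3) = 3.
Cage d needs two cells with product 18, leaving (4,2) = 3.
Row 5 already has 3, which forces (5,2) = 6.
Row 5 now contains 6, leaving (5,5) = 5.
Column 2 already has 6, leaving (1,2) = 1.
Cage k needs two cells with product 6, so (1,3) = 6.
Row 5 now contains 5, which forces (5,1) = 2.
Cage j needs two cells with product 10, leaving (6,1) = 5.
The only place for 3 in row 1 is (1,1).
Column 1 already has 3, which forces (2,1) = 4.
4 is placed in row 2, which forces (2,2) = 5.
Row 2 now contains 5, which forces (2,3) = 1.
5 is placed in column 2; hence (3,2) = 4.
1 is placed in column 3, which forces (3,3) = 5.
4 is placed in column 2; hence (6,2) = 2.
2 is placed in row 6; hence (6,3) = 4.
Row 6 now contains 4, leaving (6,4) = 1.
Column 3 already has 4; hence (4,3) = 2.
Cage b has product 72, so (4,4) = 6.
The 4 cells of cage f must have product 60; hence (4,6) = 5.
Column 4 now contains 1, leaving (5,4) = 4.
Row 5 now contains 4, so (5,6) = 1.
Cage h needs product 40, which forces (1,4) = 5.
Cage a has product 120, which forces (3,1) = 6.
Cage f has product 60, which forces (3,6) = 3.
Row 4 already has 6, leaving (4,1) = 1.
Cage f has product 60, so (4,5) = 4.
Column 6 already has 3, which forces (6,6) = 6.
4 is placed in column 5; hence (1,5) = 2.
The 3 cells of cage h must have product 40, leaving (1,6) = 4.
Cage b has product 72, which forces (2,4) = 3.
Row 2 now contains 3; hence (2,5) = 6.
Column 6 already has 6, so (2,6) = 2.
3 is placed in row 3, leaving (3,4) = 2.
2 is placed in column 5, leaving (3,5) = 1.
6 is placed in row 6; hence (6,5) = 3.
Filled in: 3 1 6 5 2 4 / 4 5 1 3 6 2 / 6 4 5 2 1 3 / 1 3 2 6 4 5 / 2 6 3 4 5 1 / 5 2 4 1 3 6.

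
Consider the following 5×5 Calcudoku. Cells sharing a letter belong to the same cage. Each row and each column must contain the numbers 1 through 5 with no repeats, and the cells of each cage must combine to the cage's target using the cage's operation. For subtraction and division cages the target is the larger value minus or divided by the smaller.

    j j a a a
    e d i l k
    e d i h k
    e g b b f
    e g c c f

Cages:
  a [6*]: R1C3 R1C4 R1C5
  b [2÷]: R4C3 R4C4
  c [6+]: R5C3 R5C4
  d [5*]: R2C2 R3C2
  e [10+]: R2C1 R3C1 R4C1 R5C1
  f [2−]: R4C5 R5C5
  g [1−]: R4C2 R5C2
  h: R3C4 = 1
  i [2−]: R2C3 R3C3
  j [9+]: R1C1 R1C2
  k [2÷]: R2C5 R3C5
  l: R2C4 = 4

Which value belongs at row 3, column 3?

Cage l is given, so R2C4 = 4.
Cage h is a single given cell; hence R3C4 = 1.
Column 4 now contains 1, leaving R4C4 = 2.
2 is placed in column 4, so R5C4 = 5.
2 is placed in column 4; hence R1C4 = 3.
Cage d needs two cells with product 5, leaving R2C2 = 1.
Row 2 now contains 1; hence R2C5 = 2.
Row 3 already has 1; hence R3C2 = 5.
2 is placed in column 5, which forces R3C5 = 4.
Cage c needs two cells with sum 6, so R5C3 = 1.
1 is placed in row 5, which forces R5C5 = 3.
Cage j's pair has sum 9; hence R1C1 = 5.
Column 2 already has 5, leaving R1C2 = 4.
Column 3 now contains 1; hence R1C3 = 2.
2 is placed in column 5, which forces R1C5 = 1.
2 is placed in row 2; hence R2C1 = 3.
Cage i needs two cells with difference 2, leaving R2C3 = 5.
Cage e needs sum 10, which forces R3C1 = 2.
Row 3 now contains 4; hence R3C3 = 3.
Cage e has sum 10; hence R4C1 = 1.
Cage g's pair has difference 1; hence R4C2 = 3.
Column 3 now contains 1, so R4C3 = 4.
Column 5 now contains 1, which forces R4C5 = 5.
Cage e needs sum 10; hence R5C1 = 4.
4 is placed in column 2, leaving R5C2 = 2.
Filled in: 5 4 2 3 1 / 3 1 5 4 2 / 2 5 3 1 4 / 1 3 4 2 5 / 4 2 1 5 3.

3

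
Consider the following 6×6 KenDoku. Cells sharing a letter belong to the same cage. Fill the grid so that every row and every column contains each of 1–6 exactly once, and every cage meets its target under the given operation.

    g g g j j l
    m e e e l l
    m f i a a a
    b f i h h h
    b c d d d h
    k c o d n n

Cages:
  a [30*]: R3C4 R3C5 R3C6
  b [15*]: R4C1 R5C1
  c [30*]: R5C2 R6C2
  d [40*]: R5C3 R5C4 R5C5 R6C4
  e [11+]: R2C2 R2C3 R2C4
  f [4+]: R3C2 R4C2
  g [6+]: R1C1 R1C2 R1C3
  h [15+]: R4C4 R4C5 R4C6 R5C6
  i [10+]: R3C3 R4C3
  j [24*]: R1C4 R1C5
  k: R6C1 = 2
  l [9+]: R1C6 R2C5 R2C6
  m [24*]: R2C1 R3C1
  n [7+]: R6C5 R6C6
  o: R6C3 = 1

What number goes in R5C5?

4

K is a freebie, leaving R6C1 = 2.
O is a freebie, which forces R6C3 = 1.
Row 1 needs a 5, and only R1C6 is open for it.
In row 6, 6 can only go at R6C2, so R6C2 = 6.
Column 2 already has 6, leaving R5C2 = 5.
Cage b needs two cells with product 15, so R4C1 = 5.
Row 5 now contains 5, which forces R5C1 = 3.
Cage d needs product 40, so R6C4 = 5.
Column 1 now contains 3, leaving R1C1 = 1.
The 3 cells of cage a must have product 30, so R3C5 = 5.
Row 2 needs a 5, and only R2C3 is open for it.
In row 2, 6 can only go at R2C1, so R2C1 = 6.
Column 1 now contains 6, leaving R3C1 = 4.
Row 3 now contains 4; hence R3C3 = 6.
6 is placed in column 3, so R4C3 = 4.
Column 3 now contains 4, so R5C3 = 2.
Cage g needs sum 6, leaving R1C2 = 2.
Column 3 now contains 2, so R1C3 = 3.
Column 2 now contains 2, which forces R2C2 = 4.
4 is placed in row 2; hence R2C4 = 2.
2 is placed in column 4, so R3C4 = 3.
Row 3 now contains 3, which forces R3C6 = 2.
Row 3 now contains 3; hence R3C2 = 1.
Cage f's pair has sum 4; hence R4C2 = 3.
Cage h needs sum 15; hence R4C4 = 6.
The 4 cells of cage h must have sum 15, leaving R4C5 = 2.
Row 4 already has 3, so R4C6 = 1.
Column 4 already has 6, so R1C4 = 4.
Cage j's pair has product 24; hence R1C5 = 6.
Cage l needs sum 9, so R2C5 = 1.
Column 6 already has 1, so R2C6 = 3.
4 is placed in column 4, so R5C4 = 1.
Column 5 now contains 1, leaving R5C5 = 4.
The 4 cells of cage h must have sum 15, leaving R5C6 = 6.
Column 5 already has 4; hence R6C5 = 3.
3 is placed in column 6, so R6C6 = 4.
The full grid is 1 2 3 4 6 5 / 6 4 5 2 1 3 / 4 1 6 3 5 2 / 5 3 4 6 2 1 / 3 5 2 1 4 6 / 2 6 1 5 3 4.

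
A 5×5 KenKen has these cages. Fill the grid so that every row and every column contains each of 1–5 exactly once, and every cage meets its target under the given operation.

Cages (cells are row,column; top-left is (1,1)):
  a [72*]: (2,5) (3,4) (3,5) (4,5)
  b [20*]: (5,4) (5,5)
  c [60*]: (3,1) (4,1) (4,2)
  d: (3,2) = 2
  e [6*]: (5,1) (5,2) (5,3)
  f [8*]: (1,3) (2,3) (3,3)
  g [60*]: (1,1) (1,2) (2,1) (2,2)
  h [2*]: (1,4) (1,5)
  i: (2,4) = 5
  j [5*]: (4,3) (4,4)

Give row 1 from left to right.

3 5 4 2 1

Cage i is given; hence (2,4) = 5.
Cage d is given, so (3,2) = 2.
Cage a has product 72, so (3,4) = 3.
2 is placed in row 3, which forces (3,5) = 4.
Column 4 already has 5, which forces (4,4) = 1.
Column 4 already has 5; hence (5,4) = 4.
4 is placed in column 5; hence (5,5) = 5.
1 is placed in column 4, which forces (1,4) = 2.
Cage h's pair has product 2, which forces (1,5) = 1.
Row 3 already has 4, leaving (3,1) = 5.
Row 3 already has 4, which forces (3,3) = 1.
1 is placed in row 4, which forces (4,3) = 5.
Cage g has product 60, leaving (1,2) = 5.
Row 1 already has 2, so (1,3) = 4.
Cage f has product 8, leaving (2,3) = 2.
2 is placed in row 2; hence (2,5) = 3.
3 is placed in column 5; hence (4,5) = 2.
Column 3 now contains 2; hence (5,3) = 3.
Row 1 already has 4; hence (1,1) = 3.
3 is placed in column 1, which forces (4,1) = 4.
Row 4 now contains 4, leaving (4,2) = 3.
Cage e has product 6, so (5,1) = 2.
Row 5 now contains 3, so (5,2) = 1.
Column 1 already has 4, leaving (2,1) = 1.
1 is placed in column 2, leaving (2,2) = 4.
The full grid is 3 5 4 2 1 / 1 4 2 5 3 / 5 2 1 3 4 / 4 3 5 1 2 / 2 1 3 4 5.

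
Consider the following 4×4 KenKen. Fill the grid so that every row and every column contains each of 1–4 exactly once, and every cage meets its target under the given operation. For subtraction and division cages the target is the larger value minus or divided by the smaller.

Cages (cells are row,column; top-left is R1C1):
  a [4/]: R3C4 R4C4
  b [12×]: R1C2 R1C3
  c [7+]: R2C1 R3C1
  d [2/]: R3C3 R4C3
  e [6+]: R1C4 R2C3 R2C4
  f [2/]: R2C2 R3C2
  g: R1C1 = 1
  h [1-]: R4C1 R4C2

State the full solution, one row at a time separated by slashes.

Cage g is a single given cell, so R1C1 = 1.
Row 1 needs a 2, and only R1C4 is open for it.
The only place for 2 in row 2 is R2C2.
The only place for 4 in row 2 is R2C1.
Column 1 now contains 4, which forces R3C1 = 3.
Column 1 already has 3, leaving R4C1 = 2.
Cage d's pair has quotient 2, so R3C3 = 2.
The only place for 3 in row 4 is R4C2.
Column 2 now contains 3, which forces R1C2 = 4.
Cage b's pair has product 12, leaving R1C3 = 3.
Column 3 now contains 3, which forces R2C3 = 1.
Row 2 already has 1, which forces R2C4 = 3.
Column 2 already has 4, so R3C2 = 1.
Row 3 already has 1, so R3C4 = 4.
1 is placed in column 3, so R4C3 = 4.
Column 4 now contains 4, so R4C4 = 1.

1 4 3 2 / 4 2 1 3 / 3 1 2 4 / 2 3 4 1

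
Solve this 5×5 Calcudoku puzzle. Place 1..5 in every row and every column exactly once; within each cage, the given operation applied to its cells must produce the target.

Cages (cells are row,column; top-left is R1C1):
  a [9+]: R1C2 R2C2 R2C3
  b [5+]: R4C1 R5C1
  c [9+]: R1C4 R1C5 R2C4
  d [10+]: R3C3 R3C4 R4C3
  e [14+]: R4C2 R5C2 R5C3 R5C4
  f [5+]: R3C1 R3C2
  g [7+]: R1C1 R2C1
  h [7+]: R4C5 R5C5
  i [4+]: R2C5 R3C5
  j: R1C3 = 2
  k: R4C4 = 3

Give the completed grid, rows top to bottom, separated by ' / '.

5 3 2 1 4 / 2 1 5 4 3 / 3 2 4 5 1 / 4 5 1 3 2 / 1 4 3 2 5

Cage j is a single given cell; hence R1C3 = 2.
Cage k is a single given cell, which forces R4C4 = 3.
In column 1, 5 can only go at R1C1, so R1C1 = 5.
Cage g's pair has sum 7, which forces R2C1 = 2.
Cage c has sum 9, which forces R1C4 = 1.
Row 2 needs a 3, and only R2C5 is open for it.
3 is placed in column 5, which forces R1C5 = 4.
Cage c has sum 9, which forces R2C4 = 4.
3 is placed in column 5, which forces R3C5 = 1.
Row 1 now contains 4, so R1C2 = 3.
Cage f's pair has sum 5; hence R3C1 = 3.
Cage f's pair has sum 5, so R3C2 = 2.
Row 3 already has 3, so R3C3 = 4.
Row 3 now contains 2, so R3C4 = 5.
5 is placed in column 4; hence R5C4 = 2.
Row 5 already has 2, which forces R5C5 = 5.
Cage e needs sum 14; hence R4C2 = 5.
Cage d has sum 10; hence R4C3 = 1.
5 is placed in column 5, so R4C5 = 2.
Cage e has sum 14, which forces R5C2 = 4.
The 4 cells of cage e must have sum 14; hence R5C3 = 3.
Column 2 already has 5, which forces R2C2 = 1.
Column 3 now contains 1, which forces R2C3 = 5.
Row 4 already has 1, leaving R4C1 = 4.
Row 5 now contains 4, leaving R5C1 = 1.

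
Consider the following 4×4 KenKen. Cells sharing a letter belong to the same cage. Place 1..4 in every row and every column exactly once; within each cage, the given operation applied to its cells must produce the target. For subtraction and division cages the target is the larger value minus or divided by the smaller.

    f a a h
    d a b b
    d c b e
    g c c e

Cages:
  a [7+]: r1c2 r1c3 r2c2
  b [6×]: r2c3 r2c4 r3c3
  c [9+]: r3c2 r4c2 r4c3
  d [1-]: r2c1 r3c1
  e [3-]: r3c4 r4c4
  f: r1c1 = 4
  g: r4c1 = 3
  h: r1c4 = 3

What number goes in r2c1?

1

Cage f is given; hence r1c1 = 4.
H is a freebie; hence r1c4 = 3.
Cage g is a single given cell, which forces r4c1 = 3.
Cage a needs sum 7, which forces r2c2 = 4.
Column 2 now contains 4, which forces r3c2 = 3.
The 3 cells of cage b must have product 6, so r2c3 = 3.
Cage c has sum 9; hence r4c2 = 2.
Cage c needs sum 9, which forces r4c3 = 4.
Row 4 now contains 4, so r4c4 = 1.
Column 2 now contains 2, so r1c2 = 1.
Cage a needs sum 7, which forces r1c3 = 2.
Column 4 now contains 1, so r2c4 = 2.
The 3 cells of cage b must have product 6, which forces r3c3 = 1.
Column 4 now contains 1, leaving r3c4 = 4.
2 is placed in row 2, which forces r2c1 = 1.
1 is placed in row 3, so r3c1 = 2.
Filled in: 4 1 2 3 / 1 4 3 2 / 2 3 1 4 / 3 2 4 1.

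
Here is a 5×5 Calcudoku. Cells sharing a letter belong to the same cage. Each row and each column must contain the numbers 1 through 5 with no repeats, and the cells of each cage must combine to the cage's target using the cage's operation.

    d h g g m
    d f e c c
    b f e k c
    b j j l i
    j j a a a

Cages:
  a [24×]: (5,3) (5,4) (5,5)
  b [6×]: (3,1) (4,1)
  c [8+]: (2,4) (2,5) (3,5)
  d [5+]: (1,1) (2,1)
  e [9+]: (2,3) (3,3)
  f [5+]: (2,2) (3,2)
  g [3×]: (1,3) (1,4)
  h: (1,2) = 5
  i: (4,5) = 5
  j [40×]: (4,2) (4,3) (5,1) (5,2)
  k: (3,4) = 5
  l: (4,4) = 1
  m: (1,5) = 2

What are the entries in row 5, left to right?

5 1 3 2 4

Cage h is a single given cell, which forces (1,2) = 5.
Cage m is given; hence (1,5) = 2.
Cage k is a single given cell, leaving (3,4) = 5.
L is a freebie, so (4,4) = 1.
Cage i is a single given cell; hence (4,5) = 5.
Cage g's pair has product 3, which forces (1,3) = 1.
1 is placed in column 4, leaving (1,4) = 3.
Cage e's pair has sum 9, so (2,3) = 5.
3 is placed in column 4; hence (2,4) = 4.
Row 3 now contains 5, which forces (3,3) = 4.
Column 3 already has 4, leaving (4,3) = 2.
Cage j has product 40, so (5,1) = 5.
The 4 cells of cage j must have product 40, so (5,2) = 1.
Column 3 already has 2, so (5,3) = 3.
4 is placed in column 4, leaving (5,4) = 2.
Row 5 already has 3, leaving (5,5) = 4.
Row 1 now contains 3, which forces (1,1) = 4.
The two cells of cage d must have sum 5; hence (2,1) = 1.
Row 2 now contains 1, leaving (2,5) = 3.
The two cells of cage b must have product 6; hence (3,1) = 2.
2 is placed in row 3, which forces (3,2) = 3.
3 is placed in column 5, which forces (3,5) = 1.
Row 4 already has 2, so (4,1) = 3.
Row 4 already has 2, so (4,2) = 4.
Row 2 already has 3, so (2,2) = 2.
Completed grid: 4 5 1 3 2 / 1 2 5 4 3 / 2 3 4 5 1 / 3 4 2 1 5 / 5 1 3 2 4.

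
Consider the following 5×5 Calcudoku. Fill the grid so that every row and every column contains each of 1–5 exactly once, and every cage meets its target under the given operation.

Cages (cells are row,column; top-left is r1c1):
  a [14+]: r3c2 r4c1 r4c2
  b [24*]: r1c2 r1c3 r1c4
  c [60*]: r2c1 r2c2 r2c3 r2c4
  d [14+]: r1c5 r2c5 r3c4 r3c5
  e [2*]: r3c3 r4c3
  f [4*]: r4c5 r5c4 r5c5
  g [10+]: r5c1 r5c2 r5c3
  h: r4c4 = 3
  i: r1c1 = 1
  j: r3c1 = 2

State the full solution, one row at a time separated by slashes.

Cage i is given, which forces r1c1 = 1.
J is a freebie, which forces r3c1 = 2.
Cage a has sum 14, which forces r3c2 = 5.
2 is placed in row 3; hence r3c3 = 1.
Cage a has sum 14, leaving r4c1 = 5.
The 3 cells of cage a must have sum 14, so r4c2 = 4.
1 is placed in column 3; hence r4c3 = 2.
Cage h is given, so r4c4 = 3.
Row 4 already has 2, leaving r4c5 = 1.
1 is placed in column 5, so r5c5 = 4.
Column 4 now contains 3, so r3c4 = 4.
4 is placed in column 5, so r3c5 = 3.
Row 5 now contains 4, so r5c1 = 3.
Cage g has sum 10, so r5c2 = 2.
The 3 cells of cage g must have sum 10, so r5c3 = 5.
Cage f needs product 4, leaving r5c4 = 1.
2 is placed in column 2, which forces r1c2 = 3.
Cage b needs product 24; hence r1c3 = 4.
4 is placed in column 4, which forces r1c4 = 2.
2 is placed in row 1, which forces r1c5 = 5.
Column 1 now contains 3, so r2c1 = 4.
Cage c has product 60; hence r2c2 = 1.
The 4 cells of cage c must have product 60, which forces r2c3 = 3.
1 is placed in column 4, so r2c4 = 5.
Column 5 already has 5, so r2c5 = 2.

1 3 4 2 5 / 4 1 3 5 2 / 2 5 1 4 3 / 5 4 2 3 1 / 3 2 5 1 4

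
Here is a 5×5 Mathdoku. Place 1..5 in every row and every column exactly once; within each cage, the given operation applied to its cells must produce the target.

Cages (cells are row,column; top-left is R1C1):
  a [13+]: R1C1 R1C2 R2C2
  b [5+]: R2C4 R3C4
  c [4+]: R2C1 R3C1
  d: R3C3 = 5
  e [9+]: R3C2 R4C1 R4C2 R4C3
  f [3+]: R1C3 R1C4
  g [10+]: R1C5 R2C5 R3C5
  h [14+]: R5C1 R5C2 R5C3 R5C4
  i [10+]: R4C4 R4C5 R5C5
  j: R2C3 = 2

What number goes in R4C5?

Cage j is a single given cell, which forces R2C3 = 2.
Cage d is given, so R3C3 = 5.
Column 3 already has 2, so R1C3 = 1.
Cage f needs two cells with sum 3, leaving R1C4 = 2.
Row 5 needs a 1, and only R5C5 is open for it.
Cage g needs sum 10; hence R3C5 = 2.
The only place for 4 in row 1 is R1C1.
The 3 cells of cage a must have sum 13, so R1C2 = 5.
Row 1 now contains 5, so R1C5 = 3.
Cage a has sum 13, so R2C2 = 4.
Row 2 now contains 4, leaving R2C4 = 1.
Column 5 now contains 3, leaving R2C5 = 5.
Column 4 now contains 1, so R3C4 = 4.
Column 4 already has 4, leaving R4C4 = 5.
Column 5 now contains 5, which forces R4C5 = 4.
Column 4 now contains 5, leaving R5C4 = 3.
1 is placed in row 2, which forces R2C1 = 3.
Cage c's pair has sum 4; hence R3C1 = 1.
Cage e has sum 9; hence R3C2 = 3.
Column 1 now contains 1, leaving R4C1 = 2.
Row 4 now contains 2, so R4C2 = 1.
4 is placed in row 4, which forces R4C3 = 3.
The 4 cells of cage h must have sum 14, leaving R5C1 = 5.
3 is placed in row 5, so R5C2 = 2.
3 is placed in row 5; hence R5C3 = 4.
Filled in: 4 5 1 2 3 / 3 4 2 1 5 / 1 3 5 4 2 / 2 1 3 5 4 / 5 2 4 3 1.

4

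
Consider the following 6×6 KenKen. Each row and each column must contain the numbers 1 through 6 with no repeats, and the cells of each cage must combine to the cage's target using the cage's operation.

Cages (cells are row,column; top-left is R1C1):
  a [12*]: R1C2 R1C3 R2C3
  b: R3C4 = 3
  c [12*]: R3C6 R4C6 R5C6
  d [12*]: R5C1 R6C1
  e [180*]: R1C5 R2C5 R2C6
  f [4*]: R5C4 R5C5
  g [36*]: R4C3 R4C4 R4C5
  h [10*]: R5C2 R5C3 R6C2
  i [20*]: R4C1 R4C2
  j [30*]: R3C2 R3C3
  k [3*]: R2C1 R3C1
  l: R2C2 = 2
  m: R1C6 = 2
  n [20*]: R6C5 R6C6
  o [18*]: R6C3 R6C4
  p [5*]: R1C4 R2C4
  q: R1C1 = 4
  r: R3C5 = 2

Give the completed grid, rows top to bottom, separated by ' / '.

Cage q is given, so R1C1 = 4.
Cage e has product 180; hence R1C5 = 6.
Cage m is given, so R1C6 = 2.
Cage l is a single given cell, leaving R2C2 = 2.
The 3 cells of cage e must have product 180, so R2C5 = 5.
Cage e has product 180, leaving R2C6 = 6.
Cage b is a single given cell; hence R3C4 = 3.
Cage r is a single given cell, leaving R3C5 = 2.
Column 1 now contains 4, leaving R4C1 = 5.
Row 4 already has 5, leaving R4C2 = 4.
2 is placed in column 5, which forces R4C5 = 3.
3 is placed in row 4; hence R4C6 = 1.
3 is placed in column 4, which forces R6C4 = 6.
Column 5 now contains 5, which forces R6C5 = 4.
Row 6 already has 4, leaving R6C6 = 5.
The two cells of cage p must have product 5, so R1C4 = 5.
The two cells of cage k must have product 3, which forces R2C1 = 3.
The 3 cells of cage a must have product 12, which forces R2C3 = 4.
5 is placed in row 2; hence R2C4 = 1.
3 is placed in row 3, leaving R3C1 = 1.
1 is placed in column 6, so R3C6 = 4.
Cage g needs product 36, so R4C3 = 6.
Column 4 now contains 6, which forces R4C4 = 2.
Cage d needs two cells with product 12, which forces R5C1 = 6.
Cage h needs product 10, so R5C2 = 5.
The 3 cells of cage h must have product 10, so R5C3 = 2.
The two cells of cage f must have product 4; hence R5C4 = 4.
Column 5 already has 4, which forces R5C5 = 1.
Cage c needs product 12, so R5C6 = 3.
Cage d's pair has product 12, so R6C1 = 2.
5 is placed in row 6, so R6C2 = 1.
Row 6 now contains 6; hence R6C3 = 3.
Column 2 already has 1, leaving R1C2 = 3.
Column 3 already has 3, leaving R1C3 = 1.
Column 2 now contains 5, so R3C2 = 6.
Column 3 already has 6, so R3C3 = 5.

4 3 1 5 6 2 / 3 2 4 1 5 6 / 1 6 5 3 2 4 / 5 4 6 2 3 1 / 6 5 2 4 1 3 / 2 1 3 6 4 5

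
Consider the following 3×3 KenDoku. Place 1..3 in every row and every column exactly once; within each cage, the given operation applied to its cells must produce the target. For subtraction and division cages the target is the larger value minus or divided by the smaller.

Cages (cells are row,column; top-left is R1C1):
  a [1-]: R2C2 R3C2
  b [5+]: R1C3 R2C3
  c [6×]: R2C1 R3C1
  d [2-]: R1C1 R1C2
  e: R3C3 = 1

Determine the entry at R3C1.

3

Cage e is given, leaving R3C3 = 1.
Row 1 needs a 2, and only R1C3 is open for it.
2 is placed in column 3, so R2C3 = 3.
Row 2 already has 3; hence R2C1 = 2.
Row 2 already has 2, which forces R2C2 = 1.
Cage c needs two cells with product 6; hence R3C1 = 3.
Row 3 now contains 3; hence R3C2 = 2.
Column 1 already has 3, so R1C1 = 1.
Column 2 now contains 1; hence R1C2 = 3.
Filled in: 1 3 2 / 2 1 3 / 3 2 1.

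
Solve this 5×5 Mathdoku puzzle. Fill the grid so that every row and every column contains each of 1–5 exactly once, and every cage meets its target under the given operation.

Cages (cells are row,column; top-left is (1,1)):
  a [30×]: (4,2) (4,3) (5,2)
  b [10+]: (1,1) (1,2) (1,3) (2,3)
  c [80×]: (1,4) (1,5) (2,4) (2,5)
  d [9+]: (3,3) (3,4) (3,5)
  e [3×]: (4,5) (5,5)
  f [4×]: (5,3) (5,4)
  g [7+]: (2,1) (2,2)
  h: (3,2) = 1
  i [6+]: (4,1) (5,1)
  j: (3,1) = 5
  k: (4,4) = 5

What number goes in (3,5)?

4

J is a freebie, so (3,1) = 5.
H is a freebie, leaving (3,2) = 1.
K is a freebie, which forces (4,4) = 5.
Cage a has product 30, leaving (5,2) = 5.
The only place for 5 in row 2 is (2,5).
Row 1 needs a 5, and only (1,3) is open for it.
The 4 cells of cage b must have sum 10, so (1,1) = 1.
1 is placed in row 1, which forces (1,4) = 4.
Row 1 now contains 4, so (1,5) = 2.
Column 4 now contains 4; hence (2,4) = 2.
Column 4 already has 2, leaving (3,4) = 3.
3 is placed in row 3; hence (3,5) = 4.
Column 4 now contains 4, leaving (5,4) = 1.
Row 5 now contains 1, leaving (5,5) = 3.
Row 1 already has 2, which forces (1,2) = 3.
Column 2 already has 3, so (2,2) = 4.
2 is placed in row 2; hence (2,3) = 1.
Row 3 now contains 4, which forces (3,3) = 2.
Column 2 already has 3, leaving (4,2) = 2.
Column 3 now contains 2, which forces (4,3) = 3.
Column 5 now contains 3, which forces (4,5) = 1.
Row 5 now contains 1; hence (5,3) = 4.
Row 2 already has 4, so (2,1) = 3.
Row 4 already has 2, leaving (4,1) = 4.
4 is placed in row 5, which forces (5,1) = 2.
The full grid is 1 3 5 4 2 / 3 4 1 2 5 / 5 1 2 3 4 / 4 2 3 5 1 / 2 5 4 1 3.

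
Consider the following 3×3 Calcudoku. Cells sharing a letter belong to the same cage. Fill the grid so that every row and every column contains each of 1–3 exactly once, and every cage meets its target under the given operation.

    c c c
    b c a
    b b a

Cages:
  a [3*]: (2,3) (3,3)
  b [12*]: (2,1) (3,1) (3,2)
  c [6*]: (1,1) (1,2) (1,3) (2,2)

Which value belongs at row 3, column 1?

Cage b needs product 12; hence (2,1) = 2.
The 4 cells of cage c must have product 6, leaving (2,2) = 1.
1 is placed in row 2, so (2,3) = 3.
Cage b has product 12, which forces (3,1) = 3.
Cage b needs product 12, leaving (3,2) = 2.
3 is placed in column 3, so (3,3) = 1.
3 is placed in column 1; hence (1,1) = 1.
2 is placed in column 2, so (1,2) = 3.
Column 3 now contains 1, so (1,3) = 2.
The full grid is 1 3 2 / 2 1 3 / 3 2 1.

3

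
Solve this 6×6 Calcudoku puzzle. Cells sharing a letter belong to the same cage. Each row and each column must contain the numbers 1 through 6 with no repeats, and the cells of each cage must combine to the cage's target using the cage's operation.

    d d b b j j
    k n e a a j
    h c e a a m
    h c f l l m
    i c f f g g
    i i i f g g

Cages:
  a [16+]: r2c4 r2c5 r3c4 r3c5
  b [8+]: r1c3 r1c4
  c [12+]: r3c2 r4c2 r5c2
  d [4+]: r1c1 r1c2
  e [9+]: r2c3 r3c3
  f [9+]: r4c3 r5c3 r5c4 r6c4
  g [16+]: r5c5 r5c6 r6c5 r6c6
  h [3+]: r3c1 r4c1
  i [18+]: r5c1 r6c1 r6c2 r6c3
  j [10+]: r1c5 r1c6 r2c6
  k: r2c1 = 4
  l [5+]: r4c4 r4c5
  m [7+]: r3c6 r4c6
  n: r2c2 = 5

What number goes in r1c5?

Cage k is given, so r2c1 = 4.
N is a freebie, which forces r2c2 = 5.
The 3 cells of cage j must have sum 10, so r2c6 = 1.
Row 4 needs a 6, and only r4c2 is open for it.
{1, 2} are confined to r3c1 and r4c1 in column 1, so r1c1 = 3.
Cage d needs two cells with sum 4, which forces r1c2 = 1.
{3, 6} are confined to r2c3 and r3c3 in column 3, so r1c3 = 2.
The two cells of cage b must have sum 8, so r1c4 = 6.
Cage i has sum 18, so r6c2 = 3.
Cage i has sum 18, so r6c3 = 4.
In row 3, 1 can only go at r3c1, so r3c1 = 1.
Column 1 already has 1, leaving r4c1 = 2.
The only place for 3 in row 4 is r4c6.
The two cells of cage m must have sum 7; hence r3c6 = 4.
Cage j needs sum 10, leaving r1c5 = 4.
Column 6 already has 4, which forces r1c6 = 5.
Row 3 already has 4, leaving r3c2 = 2.
Column 5 already has 4, so r4c5 = 1.
Cage c needs sum 12, which forces r5c2 = 4.
Row 4 now contains 1; hence r4c3 = 5.
Row 4 now contains 1, which forces r4c4 = 4.
The 4 cells of cage f must have sum 9, so r5c3 = 1.
Cage f needs sum 9, leaving r5c4 = 2.
Row 5 already has 2, which forces r5c6 = 6.
The 4 cells of cage f must have sum 9, so r6c4 = 1.
Column 6 now contains 6, which forces r6c6 = 2.
Column 4 already has 2; hence r2c4 = 3.
Cage a needs sum 16, leaving r2c5 = 2.
Cage a has sum 16, which forces r3c4 = 5.
Cage a needs sum 16, leaving r3c5 = 6.
6 is placed in row 5, leaving r5c1 = 5.
6 is placed in row 5, which forces r5c5 = 3.
The 4 cells of cage i must have sum 18, so r6c1 = 6.
The 4 cells of cage g must have sum 16, leaving r6c5 = 5.
3 is placed in row 2, leaving r2c3 = 6.
Row 3 already has 6, which forces r3c3 = 3.
The full grid is 3 1 2 6 4 5 / 4 5 6 3 2 1 / 1 2 3 5 6 4 / 2 6 5 4 1 3 / 5 4 1 2 3 6 / 6 3 4 1 5 2.

4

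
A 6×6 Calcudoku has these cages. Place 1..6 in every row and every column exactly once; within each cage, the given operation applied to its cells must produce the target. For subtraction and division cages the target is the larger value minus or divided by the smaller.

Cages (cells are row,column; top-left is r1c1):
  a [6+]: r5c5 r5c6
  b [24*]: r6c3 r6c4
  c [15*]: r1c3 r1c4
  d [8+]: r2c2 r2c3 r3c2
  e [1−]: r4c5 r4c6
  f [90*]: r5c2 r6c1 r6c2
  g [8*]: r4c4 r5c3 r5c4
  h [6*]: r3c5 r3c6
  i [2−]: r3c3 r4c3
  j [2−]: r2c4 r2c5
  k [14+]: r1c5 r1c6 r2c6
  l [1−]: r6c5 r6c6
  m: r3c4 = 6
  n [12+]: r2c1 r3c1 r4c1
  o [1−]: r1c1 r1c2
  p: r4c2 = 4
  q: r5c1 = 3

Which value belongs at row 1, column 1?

Cage m is given, leaving r3c4 = 6.
Cage p is a single given cell, so r4c2 = 4.
Cage q is given, so r5c1 = 3.
Column 4 now contains 6, so r6c4 = 4.
The 3 cells of cage g must have product 8, leaving r5c3 = 4.
The 3 cells of cage f must have product 90, so r6c2 = 3.
Row 6 now contains 4; hence r6c3 = 6.
Cage f has product 90, so r5c2 = 6.
Row 6 now contains 6; hence r6c1 = 5.
Row 3 needs a 4, and only r3c1 is open for it.
In row 5, 2 can only go at r5c4, so r5c4 = 2.
Column 4 already has 2, leaving r4c4 = 1.
The only place for 4 in row 2 is r2c6.
The 3 cells of cage k must have sum 14, so r1c5 = 4.
Cage k needs sum 14, which forces r1c6 = 6.
Row 2 needs a 6, and only r2c1 is open for it.
Column 1 now contains 6, leaving r4c1 = 2.
2 is placed in column 1; hence r1c1 = 1.
The two cells of cage o must have difference 1, leaving r1c2 = 2.
The two cells of cage e must have difference 1, so r4c5 = 6.
Cage e's pair has difference 1, leaving r4c6 = 5.
Column 6 already has 5, which forces r5c6 = 1.
1 is placed in column 6; hence r6c6 = 2.
Cage d has sum 8, so r2c3 = 2.
The two cells of cage h must have product 6, which forces r3c5 = 2.
2 is placed in column 6, so r3c6 = 3.
5 is placed in row 4; hence r4c3 = 3.
1 is placed in row 5, leaving r5c5 = 5.
Row 6 now contains 2; hence r6c5 = 1.
Column 3 already has 3; hence r1c3 = 5.
Cage c needs two cells with product 15; hence r1c4 = 3.
Cage j's pair has difference 2, so r2c4 = 5.
Column 5 now contains 1, so r2c5 = 3.
5 is placed in column 3; hence r3c3 = 1.
Row 2 already has 5, leaving r2c2 = 1.
1 is placed in row 3, leaving r3c2 = 5.
Filled in: 1 2 5 3 4 6 / 6 1 2 5 3 4 / 4 5 1 6 2 3 / 2 4 3 1 6 5 / 3 6 4 2 5 1 / 5 3 6 4 1 2.

1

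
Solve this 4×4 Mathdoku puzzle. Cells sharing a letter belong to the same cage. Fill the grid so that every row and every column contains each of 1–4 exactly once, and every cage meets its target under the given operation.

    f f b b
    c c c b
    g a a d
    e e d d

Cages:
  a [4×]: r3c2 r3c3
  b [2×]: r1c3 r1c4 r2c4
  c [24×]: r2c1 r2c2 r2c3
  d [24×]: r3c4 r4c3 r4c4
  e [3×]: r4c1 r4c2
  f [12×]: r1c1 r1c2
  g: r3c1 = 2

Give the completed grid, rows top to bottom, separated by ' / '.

3 4 1 2 / 4 2 3 1 / 2 1 4 3 / 1 3 2 4

Cage b has product 2, which forces r1c3 = 1.
The 3 cells of cage b must have product 2, so r1c4 = 2.
Cage b needs product 2, so r2c4 = 1.
Cage g is a single given cell; hence r3c1 = 2.
Column 3 now contains 1, so r3c3 = 4.
Row 3 now contains 4; hence r3c4 = 3.
3 is placed in column 4; hence r4c4 = 4.
Row 3 now contains 4, which forces r3c2 = 1.
1 is placed in column 2, leaving r4c2 = 3.
The 3 cells of cage d must have product 24; hence r4c3 = 2.
Cage f needs two cells with product 12, so r1c1 = 3.
Column 2 already has 3, leaving r1c2 = 4.
Cage c has product 24, which forces r2c1 = 4.
Cage c has product 24, leaving r2c2 = 2.
Column 3 already has 2, leaving r2c3 = 3.
Row 4 now contains 3; hence r4c1 = 1.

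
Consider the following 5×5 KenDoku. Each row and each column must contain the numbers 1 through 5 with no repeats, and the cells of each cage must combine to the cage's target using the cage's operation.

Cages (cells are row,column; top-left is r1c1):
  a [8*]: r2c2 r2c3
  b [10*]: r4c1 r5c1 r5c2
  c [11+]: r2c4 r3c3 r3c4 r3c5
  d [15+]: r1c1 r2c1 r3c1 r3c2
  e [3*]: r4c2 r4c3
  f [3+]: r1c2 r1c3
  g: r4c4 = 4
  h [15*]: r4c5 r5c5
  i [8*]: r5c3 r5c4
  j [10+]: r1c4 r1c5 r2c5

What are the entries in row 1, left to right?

Cage g is a single given cell, so r4c4 = 4.
Column 4 now contains 4; hence r5c4 = 2.
Cage b needs product 10; hence r4c1 = 2.
Row 5 already has 2, so r5c3 = 4.
The two cells of cage a must have product 8, leaving r2c2 = 4.
Column 3 now contains 4, leaving r2c3 = 2.
The two cells of cage f must have sum 3, which forces r1c2 = 2.
2 is placed in column 3, so r1c3 = 1.
Row 1 already has 2, leaving r1c5 = 4.
4 is placed in column 5; hence r3c5 = 2.
1 is placed in column 3, which forces r4c3 = 3.
3 is placed in row 4, leaving r4c5 = 5.
Column 5 now contains 5, so r5c5 = 3.
Cage j has sum 10, which forces r1c4 = 5.
3 is placed in column 5; hence r2c5 = 1.
The 4 cells of cage d must have sum 15, which forces r3c1 = 4.
Column 3 already has 3, leaving r3c3 = 5.
3 is placed in row 4; hence r4c2 = 1.
Column 2 now contains 1; hence r5c2 = 5.
5 is placed in row 1, so r1c1 = 3.
Cage d needs sum 15; hence r2c1 = 5.
Row 2 now contains 1; hence r2c4 = 3.
Row 3 already has 5; hence r3c2 = 3.
Cage c needs sum 11; hence r3c4 = 1.
5 is placed in row 5, so r5c1 = 1.
Filled in: 3 2 1 5 4 / 5 4 2 3 1 / 4 3 5 1 2 / 2 1 3 4 5 / 1 5 4 2 3.

3 2 1 5 4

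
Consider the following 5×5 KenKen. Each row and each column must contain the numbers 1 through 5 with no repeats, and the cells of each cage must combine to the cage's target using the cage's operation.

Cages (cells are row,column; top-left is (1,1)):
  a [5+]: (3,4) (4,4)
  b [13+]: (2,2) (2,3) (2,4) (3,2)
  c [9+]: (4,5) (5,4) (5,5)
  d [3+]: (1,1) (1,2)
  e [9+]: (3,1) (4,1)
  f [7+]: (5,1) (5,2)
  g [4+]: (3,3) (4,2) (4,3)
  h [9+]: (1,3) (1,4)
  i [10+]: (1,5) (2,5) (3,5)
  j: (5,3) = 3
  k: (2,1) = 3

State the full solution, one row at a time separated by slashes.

1 2 4 5 3 / 3 4 5 1 2 / 4 3 1 2 5 / 5 1 2 3 4 / 2 5 3 4 1

Cage k is given, leaving (2,1) = 3.
Cage g has sum 4, so (3,3) = 1.
Cage g needs sum 4, which forces (4,2) = 1.
Cage g needs sum 4, leaving (4,3) = 2.
Cage j is a single given cell, leaving (5,3) = 3.
Cage d needs two cells with sum 3, which forces (1,1) = 1.
1 is placed in column 2; hence (1,2) = 2.
Cage a needs two cells with sum 5; hence (3,4) = 2.
The two cells of cage a must have sum 5, which forces (4,4) = 3.
Row 4 already has 3; hence (4,5) = 4.
Column 2 now contains 2, leaving (5,2) = 5.
Column 2 now contains 5, which forces (2,2) = 4.
The 4 cells of cage b must have sum 13, so (2,3) = 5.
Column 4 already has 2, which forces (2,4) = 1.
Cage i has sum 10, which forces (2,5) = 2.
Cage e's pair has sum 9, which forces (3,1) = 4.
Column 2 now contains 5; hence (3,2) = 3.
Row 3 now contains 3, which forces (3,5) = 5.
Row 4 now contains 4, leaving (4,1) = 5.
Row 5 now contains 5, so (5,1) = 2.
The 3 cells of cage c must have sum 9; hence (5,4) = 4.
The 3 cells of cage c must have sum 9, leaving (5,5) = 1.
Column 3 already has 5, so (1,3) = 4.
4 is placed in column 4, which forces (1,4) = 5.
Column 5 now contains 5; hence (1,5) = 3.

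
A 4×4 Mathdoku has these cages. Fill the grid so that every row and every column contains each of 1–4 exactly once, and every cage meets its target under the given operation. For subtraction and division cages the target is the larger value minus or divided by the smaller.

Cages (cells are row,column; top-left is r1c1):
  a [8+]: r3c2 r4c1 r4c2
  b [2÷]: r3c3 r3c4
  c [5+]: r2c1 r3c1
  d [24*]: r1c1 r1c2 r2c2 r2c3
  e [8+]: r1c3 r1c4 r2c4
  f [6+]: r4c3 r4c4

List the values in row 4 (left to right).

1 3 4 2

Cage a has sum 8, leaving r3c2 = 4.
In row 3, 3 can only go at r3c1, so r3c1 = 3.
Cage c's pair has sum 5; hence r2c1 = 2.
Column 1 now contains 3, so r4c1 = 1.
The 3 cells of cage a must have sum 8, so r4c2 = 3.
1 is placed in column 1, so r1c1 = 4.
Cage d needs product 24; hence r1c2 = 2.
Column 2 already has 3; hence r2c2 = 1.
The 4 cells of cage d must have product 24; hence r2c3 = 3.
Row 2 already has 3, which forces r2c4 = 4.
Column 4 already has 4, so r4c4 = 2.
Column 3 now contains 3, leaving r1c3 = 1.
The 3 cells of cage e must have sum 8, so r1c4 = 3.
Cage b needs two cells with quotient 2; hence r3c3 = 2.
Column 4 already has 2, which forces r3c4 = 1.
Row 4 now contains 2, leaving r4c3 = 4.
Filled in: 4 2 1 3 / 2 1 3 4 / 3 4 2 1 / 1 3 4 2.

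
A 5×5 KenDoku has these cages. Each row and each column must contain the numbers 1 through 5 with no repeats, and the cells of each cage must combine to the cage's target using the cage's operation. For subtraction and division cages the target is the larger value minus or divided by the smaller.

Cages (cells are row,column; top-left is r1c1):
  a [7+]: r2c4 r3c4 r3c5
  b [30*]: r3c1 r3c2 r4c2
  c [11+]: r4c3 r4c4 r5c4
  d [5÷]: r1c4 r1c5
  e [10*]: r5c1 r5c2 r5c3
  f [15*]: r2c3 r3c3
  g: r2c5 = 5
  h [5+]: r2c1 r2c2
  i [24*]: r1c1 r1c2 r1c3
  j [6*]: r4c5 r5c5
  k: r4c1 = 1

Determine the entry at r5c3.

Cage g is given, so r2c5 = 5.
Cage k is a single given cell; hence r4c1 = 1.
The two cells of cage d must have quotient 5, which forces r1c4 = 5.
Column 5 already has 5, so r1c5 = 1.
Row 2 already has 5, which forces r2c3 = 3.
Cage f needs two cells with product 15, so r3c3 = 5.
Cage h's pair has sum 5, so r2c1 = 4.
Cage h's pair has sum 5, which forces r2c2 = 1.
Row 2 now contains 1, so r2c4 = 2.
The 3 cells of cage b must have product 30, leaving r4c2 = 5.
The 3 cells of cage c must have sum 11; hence r4c3 = 4.
Cage c needs sum 11; hence r4c4 = 3.
3 is placed in row 4, which forces r4c5 = 2.
5 is placed in column 2, so r5c2 = 2.
Row 5 already has 2, so r5c3 = 1.
Cage c needs sum 11; hence r5c4 = 4.
Column 5 now contains 2, so r5c5 = 3.
Cage i needs product 24, which forces r1c1 = 3.
The 3 cells of cage i must have product 24; hence r1c2 = 4.
4 is placed in column 3, leaving r1c3 = 2.
The 3 cells of cage b must have product 30, leaving r3c1 = 2.
Column 2 already has 2; hence r3c2 = 3.
Column 4 now contains 4, which forces r3c4 = 1.
Column 5 now contains 2, which forces r3c5 = 4.
Row 5 already has 2, which forces r5c1 = 5.
Completed grid: 3 4 2 5 1 / 4 1 3 2 5 / 2 3 5 1 4 / 1 5 4 3 2 / 5 2 1 4 3.

1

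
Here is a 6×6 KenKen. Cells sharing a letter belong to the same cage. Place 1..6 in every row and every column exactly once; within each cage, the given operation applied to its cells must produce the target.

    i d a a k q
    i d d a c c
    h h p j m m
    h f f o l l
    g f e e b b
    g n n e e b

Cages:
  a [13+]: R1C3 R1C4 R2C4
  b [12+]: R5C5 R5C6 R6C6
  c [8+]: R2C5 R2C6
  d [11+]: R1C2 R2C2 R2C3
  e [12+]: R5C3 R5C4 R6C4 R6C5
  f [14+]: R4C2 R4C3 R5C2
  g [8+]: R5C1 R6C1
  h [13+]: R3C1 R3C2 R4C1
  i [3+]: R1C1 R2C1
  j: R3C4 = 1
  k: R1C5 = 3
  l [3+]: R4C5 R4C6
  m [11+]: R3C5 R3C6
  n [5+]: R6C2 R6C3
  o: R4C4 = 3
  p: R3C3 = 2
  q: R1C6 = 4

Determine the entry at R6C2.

2

K is a freebie; hence R1C5 = 3.
Cage q is given, which forces R1C6 = 4.
P is a freebie; hence R3C3 = 2.
Cage j is given, leaving R3C4 = 1.
Cage o is a single given cell; hence R4C4 = 3.
Cage h has sum 13, leaving R4C1 = 6.
The 3 cells of cage f must have sum 14, which forces R4C2 = 4.
Cage f needs sum 14, which forces R4C3 = 5.
Cage f needs sum 14, leaving R5C2 = 5.
Column 3 now contains 5; hence R1C3 = 6.
The 3 cells of cage h must have sum 13, which forces R3C1 = 4.
Column 2 already has 4; hence R3C2 = 3.
Row 5 already has 5; hence R5C1 = 3.
Cage g needs two cells with sum 8, which forces R6C1 = 5.
Cage d needs sum 11, so R2C2 = 6.
The 3 cells of cage b must have sum 12; hence R5C5 = 4.
The two cells of cage c must have sum 8, leaving R2C5 = 5.
Cage c's pair has sum 8; hence R2C6 = 3.
5 is placed in column 5, leaving R3C5 = 6.
Row 3 already has 6, so R3C6 = 5.
Row 5 now contains 4, leaving R5C3 = 1.
Cage e has sum 12, leaving R5C4 = 6.
Row 5 already has 6, which forces R5C6 = 2.
Cage e has sum 12, leaving R6C4 = 4.
Cage e has sum 12; hence R6C5 = 1.
Column 6 already has 2, which forces R6C6 = 6.
The 3 cells of cage d must have sum 11; hence R1C2 = 1.
The 3 cells of cage a must have sum 13; hence R1C4 = 5.
Row 2 already has 3, leaving R2C3 = 4.
Row 2 now contains 5, leaving R2C4 = 2.
Column 5 already has 1, so R4C5 = 2.
Column 6 already has 2, so R4C6 = 1.
Row 6 now contains 1, leaving R6C2 = 2.
Row 6 now contains 4, which forces R6C3 = 3.
Row 1 now contains 1, leaving R1C1 = 2.
2 is placed in row 2; hence R2C1 = 1.
Completed grid: 2 1 6 5 3 4 / 1 6 4 2 5 3 / 4 3 2 1 6 5 / 6 4 5 3 2 1 / 3 5 1 6 4 2 / 5 2 3 4 1 6.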